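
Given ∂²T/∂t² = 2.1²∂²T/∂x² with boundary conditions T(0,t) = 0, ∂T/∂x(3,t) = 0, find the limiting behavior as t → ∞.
T oscillates (no decay). Energy is conserved; the solution oscillates indefinitely as standing waves.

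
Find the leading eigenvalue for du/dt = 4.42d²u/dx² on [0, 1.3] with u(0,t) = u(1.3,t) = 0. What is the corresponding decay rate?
Eigenvalues: λₙ = 4.42n²π²/1.3².
First three modes:
  n=1: λ₁ = 4.42π²/1.3² ≈ 25.813
  n=2: λ₂ = 17.68π²/1.3² ≈ 103.251 (4× faster decay)
  n=3: λ₃ = 39.78π²/1.3² ≈ 232.315 (9× faster decay)
As t → ∞, higher modes decay exponentially faster. The n=1 mode dominates: u ~ c₁ sin(πx/1.3) e^{-λ₁t}.
Decay rate: λ₁ = 4.42π²/1.3² ≈ 25.813.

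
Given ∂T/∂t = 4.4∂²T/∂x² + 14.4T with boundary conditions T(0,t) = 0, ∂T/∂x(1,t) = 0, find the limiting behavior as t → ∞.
T grows unboundedly. Reaction dominates diffusion (r=14.4 > κπ²/(4L²)≈10.86); solution grows exponentially.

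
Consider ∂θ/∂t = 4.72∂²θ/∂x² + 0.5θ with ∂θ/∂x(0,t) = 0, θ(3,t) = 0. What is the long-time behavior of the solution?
As t → ∞, θ → 0. Diffusion dominates reaction (r=0.5 < κπ²/(4L²)≈1.29); solution decays.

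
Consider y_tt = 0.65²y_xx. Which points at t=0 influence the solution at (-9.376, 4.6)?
Domain of dependence: [-12.366, -6.386]. Signals travel at speed 0.65, so data within |x - -9.376| ≤ 0.65·4.6 = 2.99 can reach the point.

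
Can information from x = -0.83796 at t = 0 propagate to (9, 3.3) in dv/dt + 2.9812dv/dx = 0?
Yes. The characteristic through (9, 3.3) passes through x = -0.83796.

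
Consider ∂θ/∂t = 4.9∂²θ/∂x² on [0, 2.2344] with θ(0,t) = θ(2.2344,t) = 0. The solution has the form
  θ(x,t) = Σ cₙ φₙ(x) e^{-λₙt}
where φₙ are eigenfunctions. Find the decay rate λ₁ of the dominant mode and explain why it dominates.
Eigenvalues: λₙ = 4.9n²π²/2.2344².
First three modes:
  n=1: λ₁ = 4.9π²/2.2344² ≈ 9.687
  n=2: λ₂ = 19.6π²/2.2344² ≈ 38.747 (4× faster decay)
  n=3: λ₃ = 44.1π²/2.2344² ≈ 87.18 (9× faster decay)
As t → ∞, higher modes decay exponentially faster. The n=1 mode dominates: θ ~ c₁ sin(πx/2.2344) e^{-λ₁t}.
Decay rate: λ₁ = 4.9π²/2.2344² ≈ 9.687.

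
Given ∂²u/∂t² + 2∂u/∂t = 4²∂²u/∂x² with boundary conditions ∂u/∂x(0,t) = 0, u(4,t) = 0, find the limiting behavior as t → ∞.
u → 0. Damping (γ=2) dissipates energy; oscillations decay exponentially.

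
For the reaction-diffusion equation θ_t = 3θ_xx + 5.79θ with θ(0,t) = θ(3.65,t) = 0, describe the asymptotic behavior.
θ grows unboundedly. Reaction dominates diffusion (r=5.79 > κπ²/L²≈2.22); solution grows exponentially.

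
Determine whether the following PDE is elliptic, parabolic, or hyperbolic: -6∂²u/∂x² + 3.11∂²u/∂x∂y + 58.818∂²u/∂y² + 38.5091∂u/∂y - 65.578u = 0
Coefficients: A = -6, B = 3.11, C = 58.818. B² - 4AC = 1421.3041, which is positive, so the equation is hyperbolic.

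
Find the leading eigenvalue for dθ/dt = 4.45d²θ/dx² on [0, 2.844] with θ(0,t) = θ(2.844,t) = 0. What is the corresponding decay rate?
Eigenvalues: λₙ = 4.45n²π²/2.844².
First three modes:
  n=1: λ₁ = 4.45π²/2.844² ≈ 5.43
  n=2: λ₂ = 17.8π²/2.844² ≈ 21.72 (4× faster decay)
  n=3: λ₃ = 40.05π²/2.844² ≈ 48.87 (9× faster decay)
As t → ∞, higher modes decay exponentially faster. The n=1 mode dominates: θ ~ c₁ sin(πx/2.844) e^{-λ₁t}.
Decay rate: λ₁ = 4.45π²/2.844² ≈ 5.43.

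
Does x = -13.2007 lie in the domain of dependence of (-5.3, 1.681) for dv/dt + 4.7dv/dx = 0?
Yes. The characteristic through (-5.3, 1.681) passes through x = -13.2007.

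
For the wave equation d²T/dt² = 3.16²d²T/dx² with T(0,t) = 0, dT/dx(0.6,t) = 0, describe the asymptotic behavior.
T oscillates (no decay). Energy is conserved; the solution oscillates indefinitely as standing waves.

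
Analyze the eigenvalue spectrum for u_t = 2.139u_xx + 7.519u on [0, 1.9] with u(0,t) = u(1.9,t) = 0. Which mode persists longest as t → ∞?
Eigenvalues: λₙ = 2.139n²π²/1.9² - 7.519.
First three modes:
  n=1: λ₁ = 2.139π²/1.9² - 7.519 ≈ -1.671
  n=2: λ₂ = 8.556π²/1.9² - 7.519 ≈ 15.873
  n=3: λ₃ = 19.251π²/1.9² - 7.519 ≈ 45.113
Since 2.139π²/1.9² ≈ 5.848 < 7.519, λ₁ < 0.
The n=1 mode grows fastest (−λₙ is largest for n=1) → dominates.
Asymptotic: u ~ c₁ sin(πx/1.9) e^{1.671t} (exponential growth at rate −λ₁ ≈ 1.671).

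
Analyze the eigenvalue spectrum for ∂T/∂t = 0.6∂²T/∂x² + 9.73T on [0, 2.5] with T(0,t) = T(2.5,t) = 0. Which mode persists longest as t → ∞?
Eigenvalues: λₙ = 0.6n²π²/2.5² - 9.73.
First three modes:
  n=1: λ₁ = 0.6π²/2.5² - 9.73 ≈ -8.783
  n=2: λ₂ = 2.4π²/2.5² - 9.73 ≈ -5.94
  n=3: λ₃ = 5.4π²/2.5² - 9.73 ≈ -1.203
Since 0.6π²/2.5² ≈ 0.947 < 9.73, λ₁ < 0.
The n=1 mode grows fastest (−λₙ is largest for n=1) → dominates.
Asymptotic: T ~ c₁ sin(πx/2.5) e^{8.783t} (exponential growth at rate −λ₁ ≈ 8.783).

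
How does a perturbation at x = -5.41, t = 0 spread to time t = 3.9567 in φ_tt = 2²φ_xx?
Domain of influence: [-13.3234, 2.5034]. Data at x = -5.41 spreads outward at speed 2.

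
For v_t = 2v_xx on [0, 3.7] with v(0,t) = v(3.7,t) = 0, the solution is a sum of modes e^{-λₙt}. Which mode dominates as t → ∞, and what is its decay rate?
Eigenvalues: λₙ = 2n²π²/3.7².
First three modes:
  n=1: λ₁ = 2π²/3.7² ≈ 1.442
  n=2: λ₂ = 8π²/3.7² ≈ 5.767 (4× faster decay)
  n=3: λ₃ = 18π²/3.7² ≈ 12.977 (9× faster decay)
As t → ∞, higher modes decay exponentially faster. The n=1 mode dominates: v ~ c₁ sin(πx/3.7) e^{-λ₁t}.
Decay rate: λ₁ = 2π²/3.7² ≈ 1.442.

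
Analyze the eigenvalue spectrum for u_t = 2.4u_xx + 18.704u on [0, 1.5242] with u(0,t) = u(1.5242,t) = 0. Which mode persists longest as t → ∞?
Eigenvalues: λₙ = 2.4n²π²/1.5242² - 18.704.
First three modes:
  n=1: λ₁ = 2.4π²/1.5242² - 18.704 ≈ -8.508
  n=2: λ₂ = 9.6π²/1.5242² - 18.704 ≈ 22.08
  n=3: λ₃ = 21.6π²/1.5242² - 18.704 ≈ 73.059
Since 2.4π²/1.5242² ≈ 10.196 < 18.704, λ₁ < 0.
The n=1 mode grows fastest (−λₙ is largest for n=1) → dominates.
Asymptotic: u ~ c₁ sin(πx/1.5242) e^{8.508t} (exponential growth at rate −λ₁ ≈ 8.508).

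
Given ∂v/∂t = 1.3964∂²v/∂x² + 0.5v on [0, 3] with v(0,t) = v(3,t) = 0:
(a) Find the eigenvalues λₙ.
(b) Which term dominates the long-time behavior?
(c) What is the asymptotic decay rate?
Eigenvalues: λₙ = 1.3964n²π²/3² - 0.5.
First three modes:
  n=1: λ₁ = 1.3964π²/3² - 0.5 ≈ 1.031
  n=2: λ₂ = 5.5856π²/3² - 0.5 ≈ 5.625
  n=3: λ₃ = 12.5676π²/3² - 0.5 ≈ 13.282
Since 1.3964π²/3² ≈ 1.531 > 0.5, all λₙ > 0.
The n=1 mode decays slowest → dominates as t → ∞.
Asymptotic: v ~ c₁ sin(πx/3) e^{-λ₁t} with decay rate λ₁ ≈ 1.031.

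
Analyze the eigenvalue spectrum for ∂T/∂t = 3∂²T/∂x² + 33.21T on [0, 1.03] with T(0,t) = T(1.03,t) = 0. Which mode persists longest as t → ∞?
Eigenvalues: λₙ = 3n²π²/1.03² - 33.21.
First three modes:
  n=1: λ₁ = 3π²/1.03² - 33.21 ≈ -5.301
  n=2: λ₂ = 12π²/1.03² - 33.21 ≈ 78.427
  n=3: λ₃ = 27π²/1.03² - 33.21 ≈ 217.972
Since 3π²/1.03² ≈ 27.909 < 33.21, λ₁ < 0.
The n=1 mode grows fastest (−λₙ is largest for n=1) → dominates.
Asymptotic: T ~ c₁ sin(πx/1.03) e^{5.301t} (exponential growth at rate −λ₁ ≈ 5.301).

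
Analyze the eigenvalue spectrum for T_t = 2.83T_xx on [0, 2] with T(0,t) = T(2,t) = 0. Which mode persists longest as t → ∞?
Eigenvalues: λₙ = 2.83n²π²/2².
First three modes:
  n=1: λ₁ = 2.83π²/2² ≈ 6.983
  n=2: λ₂ = 11.32π²/2² ≈ 27.931 (4× faster decay)
  n=3: λ₃ = 25.47π²/2² ≈ 62.845 (9× faster decay)
As t → ∞, higher modes decay exponentially faster. The n=1 mode dominates: T ~ c₁ sin(πx/2) e^{-λ₁t}.
Decay rate: λ₁ = 2.83π²/2² ≈ 6.983.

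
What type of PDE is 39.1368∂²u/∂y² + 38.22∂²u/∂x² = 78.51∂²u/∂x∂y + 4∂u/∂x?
Rewriting in standard form: 38.22∂²u/∂x² - 78.51∂²u/∂x∂y + 39.1368∂²u/∂y² - 4∂u/∂x = 0. With A = 38.22, B = -78.51, C = 39.1368, the discriminant is 180.586116. This is a hyperbolic PDE.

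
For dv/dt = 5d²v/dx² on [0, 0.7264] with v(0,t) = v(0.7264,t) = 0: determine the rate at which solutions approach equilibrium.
Eigenvalues: λₙ = 5n²π²/0.7264².
First three modes:
  n=1: λ₁ = 5π²/0.7264² ≈ 93.523
  n=2: λ₂ = 20π²/0.7264² ≈ 374.092 (4× faster decay)
  n=3: λ₃ = 45π²/0.7264² ≈ 841.706 (9× faster decay)
As t → ∞, higher modes decay exponentially faster. The n=1 mode dominates: v ~ c₁ sin(πx/0.7264) e^{-λ₁t}.
Decay rate: λ₁ = 5π²/0.7264² ≈ 93.523.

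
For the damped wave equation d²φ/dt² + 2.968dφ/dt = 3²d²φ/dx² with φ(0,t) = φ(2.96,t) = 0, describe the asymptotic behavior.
φ → 0. Damping (γ=2.968) dissipates energy; oscillations decay exponentially.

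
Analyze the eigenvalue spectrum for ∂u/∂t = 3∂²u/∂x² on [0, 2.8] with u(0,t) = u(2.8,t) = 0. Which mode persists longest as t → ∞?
Eigenvalues: λₙ = 3n²π²/2.8².
First three modes:
  n=1: λ₁ = 3π²/2.8² ≈ 3.777
  n=2: λ₂ = 12π²/2.8² ≈ 15.107 (4× faster decay)
  n=3: λ₃ = 27π²/2.8² ≈ 33.99 (9× faster decay)
As t → ∞, higher modes decay exponentially faster. The n=1 mode dominates: u ~ c₁ sin(πx/2.8) e^{-λ₁t}.
Decay rate: λ₁ = 3π²/2.8² ≈ 3.777.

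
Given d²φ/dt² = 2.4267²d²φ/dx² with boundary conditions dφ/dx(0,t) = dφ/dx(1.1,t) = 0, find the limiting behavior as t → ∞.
φ oscillates about a mean that drifts linearly in t (generically unbounded; no decay). There is no damping, so the nonconstant modes persist as standing waves (energy conserved, no decay). But with Neumann conditions at both ends the constant mode has eigenvalue 0: the spatial mean M(t) of φ satisfies M'' = 0, so M(t) = M(0) + M'(0)·t. Unless the initial velocity has zero mean (∫φ_t(x,0)dx = 0), the solution grows linearly in t (unbounded, though not exponentially); if it does have zero mean, the solution stays bounded and simply oscillates.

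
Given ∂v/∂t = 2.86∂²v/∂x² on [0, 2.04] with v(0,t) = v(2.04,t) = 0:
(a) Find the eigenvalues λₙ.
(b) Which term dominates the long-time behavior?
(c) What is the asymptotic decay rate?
Eigenvalues: λₙ = 2.86n²π²/2.04².
First three modes:
  n=1: λ₁ = 2.86π²/2.04² ≈ 6.783
  n=2: λ₂ = 11.44π²/2.04² ≈ 27.131 (4× faster decay)
  n=3: λ₃ = 25.74π²/2.04² ≈ 61.045 (9× faster decay)
As t → ∞, higher modes decay exponentially faster. The n=1 mode dominates: v ~ c₁ sin(πx/2.04) e^{-λ₁t}.
Decay rate: λ₁ = 2.86π²/2.04² ≈ 6.783.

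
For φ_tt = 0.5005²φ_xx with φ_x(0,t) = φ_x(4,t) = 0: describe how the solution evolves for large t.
φ oscillates about a mean that drifts linearly in t (generically unbounded; no decay). There is no damping, so the nonconstant modes persist as standing waves (energy conserved, no decay). But with Neumann conditions at both ends the constant mode has eigenvalue 0: the spatial mean M(t) of φ satisfies M'' = 0, so M(t) = M(0) + M'(0)·t. Unless the initial velocity has zero mean (∫φ_t(x,0)dx = 0), the solution grows linearly in t (unbounded, though not exponentially); if it does have zero mean, the solution stays bounded and simply oscillates.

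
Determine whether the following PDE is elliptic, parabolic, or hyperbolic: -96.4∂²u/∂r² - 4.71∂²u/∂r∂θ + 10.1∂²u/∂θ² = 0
Coefficients: A = -96.4, B = -4.71, C = 10.1. B² - 4AC = 3916.7441, which is positive, so the equation is hyperbolic.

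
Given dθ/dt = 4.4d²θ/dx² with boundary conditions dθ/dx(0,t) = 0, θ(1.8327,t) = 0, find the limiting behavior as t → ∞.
θ → 0. Heat escapes through the Dirichlet boundary.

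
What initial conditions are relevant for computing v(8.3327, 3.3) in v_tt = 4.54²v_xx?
Domain of dependence: [-6.6493, 23.3147]. Signals travel at speed 4.54, so data within |x - 8.3327| ≤ 4.54·3.3 = 14.982 can reach the point.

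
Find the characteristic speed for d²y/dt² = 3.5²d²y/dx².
Speed = 3.5. Information travels along characteristics x = x₀ ± 3.5t.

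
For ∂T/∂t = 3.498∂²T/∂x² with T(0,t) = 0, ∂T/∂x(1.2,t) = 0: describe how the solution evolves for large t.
T → 0. Heat escapes through the Dirichlet boundary.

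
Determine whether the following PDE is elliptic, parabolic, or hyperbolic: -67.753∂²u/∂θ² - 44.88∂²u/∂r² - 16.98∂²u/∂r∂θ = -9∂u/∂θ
Rewriting in standard form: -44.88∂²u/∂r² - 16.98∂²u/∂r∂θ - 67.753∂²u/∂θ² + 9∂u/∂θ = 0. Coefficients: A = -44.88, B = -16.98, C = -67.753. B² - 4AC = -11874.69816, which is negative, so the equation is elliptic.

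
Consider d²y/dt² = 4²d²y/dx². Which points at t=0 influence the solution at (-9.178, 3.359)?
Domain of dependence: [-22.614, 4.258]. Signals travel at speed 4, so data within |x - -9.178| ≤ 4·3.359 = 13.436 can reach the point.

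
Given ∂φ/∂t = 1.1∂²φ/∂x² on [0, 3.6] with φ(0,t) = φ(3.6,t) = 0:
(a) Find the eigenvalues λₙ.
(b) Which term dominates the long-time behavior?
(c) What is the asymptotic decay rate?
Eigenvalues: λₙ = 1.1n²π²/3.6².
First three modes:
  n=1: λ₁ = 1.1π²/3.6² ≈ 0.838
  n=2: λ₂ = 4.4π²/3.6² ≈ 3.351 (4× faster decay)
  n=3: λ₃ = 9.9π²/3.6² ≈ 7.539 (9× faster decay)
As t → ∞, higher modes decay exponentially faster. The n=1 mode dominates: φ ~ c₁ sin(πx/3.6) e^{-λ₁t}.
Decay rate: λ₁ = 1.1π²/3.6² ≈ 0.838.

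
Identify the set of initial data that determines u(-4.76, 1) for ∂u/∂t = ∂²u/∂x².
The entire real line. The heat equation has infinite propagation speed: any initial disturbance instantly affects all points (though exponentially small far away).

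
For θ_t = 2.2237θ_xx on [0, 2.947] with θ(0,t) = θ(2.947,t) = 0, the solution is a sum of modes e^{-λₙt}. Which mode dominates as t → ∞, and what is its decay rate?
Eigenvalues: λₙ = 2.2237n²π²/2.947².
First three modes:
  n=1: λ₁ = 2.2237π²/2.947² ≈ 2.527
  n=2: λ₂ = 8.8948π²/2.947² ≈ 10.108 (4× faster decay)
  n=3: λ₃ = 20.0133π²/2.947² ≈ 22.744 (9× faster decay)
As t → ∞, higher modes decay exponentially faster. The n=1 mode dominates: θ ~ c₁ sin(πx/2.947) e^{-λ₁t}.
Decay rate: λ₁ = 2.2237π²/2.947² ≈ 2.527.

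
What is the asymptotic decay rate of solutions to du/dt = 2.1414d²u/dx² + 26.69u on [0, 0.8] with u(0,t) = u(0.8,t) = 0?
Eigenvalues: λₙ = 2.1414n²π²/0.8² - 26.69.
First three modes:
  n=1: λ₁ = 2.1414π²/0.8² - 26.69 ≈ 6.333
  n=2: λ₂ = 8.5656π²/0.8² - 26.69 ≈ 105.402
  n=3: λ₃ = 19.2726π²/0.8² - 26.69 ≈ 270.518
Since 2.1414π²/0.8² ≈ 33.023 > 26.69, all λₙ > 0.
The n=1 mode decays slowest → dominates as t → ∞.
Asymptotic: u ~ c₁ sin(πx/0.8) e^{-λ₁t} with decay rate λ₁ ≈ 6.333.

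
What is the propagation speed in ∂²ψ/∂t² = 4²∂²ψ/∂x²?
Speed = 4. Information travels along characteristics x = x₀ ± 4t.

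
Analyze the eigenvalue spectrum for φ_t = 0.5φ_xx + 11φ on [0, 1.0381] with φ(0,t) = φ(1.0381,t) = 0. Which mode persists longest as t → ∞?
Eigenvalues: λₙ = 0.5n²π²/1.0381² - 11.
First three modes:
  n=1: λ₁ = 0.5π²/1.0381² - 11 ≈ -6.421
  n=2: λ₂ = 2π²/1.0381² - 11 ≈ 7.317
  n=3: λ₃ = 4.5π²/1.0381² - 11 ≈ 30.213
Since 0.5π²/1.0381² ≈ 4.579 < 11, λ₁ < 0.
The n=1 mode grows fastest (−λₙ is largest for n=1) → dominates.
Asymptotic: φ ~ c₁ sin(πx/1.0381) e^{6.421t} (exponential growth at rate −λ₁ ≈ 6.421).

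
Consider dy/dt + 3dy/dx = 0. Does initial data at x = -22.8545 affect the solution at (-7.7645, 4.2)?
No. Only data at x = -20.3645 affects (-7.7645, 4.2). Advection has one-way propagation along characteristics.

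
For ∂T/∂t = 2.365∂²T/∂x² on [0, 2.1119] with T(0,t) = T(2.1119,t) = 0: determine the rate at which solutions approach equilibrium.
Eigenvalues: λₙ = 2.365n²π²/2.1119².
First three modes:
  n=1: λ₁ = 2.365π²/2.1119² ≈ 5.233
  n=2: λ₂ = 9.46π²/2.1119² ≈ 20.934 (4× faster decay)
  n=3: λ₃ = 21.285π²/2.1119² ≈ 47.101 (9× faster decay)
As t → ∞, higher modes decay exponentially faster. The n=1 mode dominates: T ~ c₁ sin(πx/2.1119) e^{-λ₁t}.
Decay rate: λ₁ = 2.365π²/2.1119² ≈ 5.233.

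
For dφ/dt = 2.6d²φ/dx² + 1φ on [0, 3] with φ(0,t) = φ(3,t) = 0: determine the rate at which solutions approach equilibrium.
Eigenvalues: λₙ = 2.6n²π²/3² - 1.
First three modes:
  n=1: λ₁ = 2.6π²/3² - 1 ≈ 1.851
  n=2: λ₂ = 10.4π²/3² - 1 ≈ 10.405
  n=3: λ₃ = 23.4π²/3² - 1 ≈ 24.661
Since 2.6π²/3² ≈ 2.851 > 1, all λₙ > 0.
The n=1 mode decays slowest → dominates as t → ∞.
Asymptotic: φ ~ c₁ sin(πx/3) e^{-λ₁t} with decay rate λ₁ ≈ 1.851.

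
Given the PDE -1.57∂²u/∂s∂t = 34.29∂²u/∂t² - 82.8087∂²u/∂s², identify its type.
Rewriting in standard form: 82.8087∂²u/∂s² - 1.57∂²u/∂s∂t - 34.29∂²u/∂t² = 0. The second-order coefficients are A = 82.8087, B = -1.57, C = -34.29. Since B² - 4AC = 11360.506192 > 0, this is a hyperbolic PDE.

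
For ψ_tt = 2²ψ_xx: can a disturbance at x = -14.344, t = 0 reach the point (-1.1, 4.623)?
No. The domain of dependence is [-10.346, 8.146], and -14.344 is outside this interval.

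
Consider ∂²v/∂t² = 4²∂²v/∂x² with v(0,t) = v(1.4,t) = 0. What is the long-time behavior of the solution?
As t → ∞, v oscillates (no decay). Energy is conserved; the solution oscillates indefinitely as standing waves.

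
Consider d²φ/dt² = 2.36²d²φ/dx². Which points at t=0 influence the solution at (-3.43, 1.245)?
Domain of dependence: [-6.3682, -0.4918]. Signals travel at speed 2.36, so data within |x - -3.43| ≤ 2.36·1.245 = 2.9382 can reach the point.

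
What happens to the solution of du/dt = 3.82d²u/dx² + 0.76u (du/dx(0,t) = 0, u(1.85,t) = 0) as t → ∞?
u → 0. Diffusion dominates reaction (r=0.76 < κπ²/(4L²)≈2.75); solution decays.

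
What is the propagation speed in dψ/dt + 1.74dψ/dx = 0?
Speed = 1.74. Information travels along x - 1.74t = const (rightward).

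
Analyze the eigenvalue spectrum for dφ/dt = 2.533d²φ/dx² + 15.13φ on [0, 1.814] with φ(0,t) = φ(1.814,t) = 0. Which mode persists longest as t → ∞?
Eigenvalues: λₙ = 2.533n²π²/1.814² - 15.13.
First three modes:
  n=1: λ₁ = 2.533π²/1.814² - 15.13 ≈ -7.533
  n=2: λ₂ = 10.132π²/1.814² - 15.13 ≈ 15.259
  n=3: λ₃ = 22.797π²/1.814² - 15.13 ≈ 53.246
Since 2.533π²/1.814² ≈ 7.597 < 15.13, λ₁ < 0.
The n=1 mode grows fastest (−λₙ is largest for n=1) → dominates.
Asymptotic: φ ~ c₁ sin(πx/1.814) e^{7.533t} (exponential growth at rate −λ₁ ≈ 7.533).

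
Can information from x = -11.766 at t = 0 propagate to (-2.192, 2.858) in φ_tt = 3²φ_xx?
No. The domain of dependence is [-10.766, 6.382], and -11.766 is outside this interval.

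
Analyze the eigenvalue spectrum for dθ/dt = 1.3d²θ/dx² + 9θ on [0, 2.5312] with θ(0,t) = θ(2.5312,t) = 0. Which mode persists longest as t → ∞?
Eigenvalues: λₙ = 1.3n²π²/2.5312² - 9.
First three modes:
  n=1: λ₁ = 1.3π²/2.5312² - 9 ≈ -6.997
  n=2: λ₂ = 5.2π²/2.5312² - 9 ≈ -0.99
  n=3: λ₃ = 11.7π²/2.5312² - 9 ≈ 9.023
Since 1.3π²/2.5312² ≈ 2.003 < 9, λ₁ < 0.
The n=1 mode grows fastest (−λₙ is largest for n=1) → dominates.
Asymptotic: θ ~ c₁ sin(πx/2.5312) e^{6.997t} (exponential growth at rate −λ₁ ≈ 6.997).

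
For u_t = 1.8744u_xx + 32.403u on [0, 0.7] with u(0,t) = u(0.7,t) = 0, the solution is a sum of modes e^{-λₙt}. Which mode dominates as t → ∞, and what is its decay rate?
Eigenvalues: λₙ = 1.8744n²π²/0.7² - 32.403.
First three modes:
  n=1: λ₁ = 1.8744π²/0.7² - 32.403 ≈ 5.351
  n=2: λ₂ = 7.4976π²/0.7² - 32.403 ≈ 118.614
  n=3: λ₃ = 16.8696π²/0.7² - 32.403 ≈ 307.385
Since 1.8744π²/0.7² ≈ 37.754 > 32.403, all λₙ > 0.
The n=1 mode decays slowest → dominates as t → ∞.
Asymptotic: u ~ c₁ sin(πx/0.7) e^{-λ₁t} with decay rate λ₁ ≈ 5.351.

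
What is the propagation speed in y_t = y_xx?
Infinite. The heat equation is parabolic, not hyperbolic, so disturbances propagate instantly.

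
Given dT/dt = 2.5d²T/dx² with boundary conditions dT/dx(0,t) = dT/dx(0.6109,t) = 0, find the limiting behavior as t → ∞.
T → constant (steady state). Heat is conserved (no flux at boundaries); solution approaches the spatial average.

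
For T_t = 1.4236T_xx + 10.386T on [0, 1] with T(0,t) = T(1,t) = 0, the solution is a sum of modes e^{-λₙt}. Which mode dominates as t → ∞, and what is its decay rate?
Eigenvalues: λₙ = 1.4236n²π²/1² - 10.386.
First three modes:
  n=1: λ₁ = 1.4236π² - 10.386 ≈ 3.664
  n=2: λ₂ = 5.6944π² - 10.386 ≈ 45.815
  n=3: λ₃ = 12.8124π² - 10.386 ≈ 116.067
Since 1.4236π² ≈ 14.05 > 10.386, all λₙ > 0.
The n=1 mode decays slowest → dominates as t → ∞.
Asymptotic: T ~ c₁ sin(πx/1) e^{-λ₁t} with decay rate λ₁ ≈ 3.664.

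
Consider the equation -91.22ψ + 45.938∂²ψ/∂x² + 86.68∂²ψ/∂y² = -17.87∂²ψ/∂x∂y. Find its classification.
Rewriting in standard form: 45.938∂²ψ/∂x² + 17.87∂²ψ/∂x∂y + 86.68∂²ψ/∂y² - 91.22ψ = 0. Elliptic. (A = 45.938, B = 17.87, C = 86.68 gives B² - 4AC = -15608.28646.)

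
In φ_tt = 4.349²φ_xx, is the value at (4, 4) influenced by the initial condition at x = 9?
Yes. The domain of dependence is [-13.396, 21.396], and 9 ∈ [-13.396, 21.396].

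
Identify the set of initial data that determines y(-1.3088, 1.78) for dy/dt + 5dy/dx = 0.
A single point: x = -10.2088. The characteristic through (-1.3088, 1.78) is x - 5t = const, so x = -1.3088 - 5·1.78 = -10.2088.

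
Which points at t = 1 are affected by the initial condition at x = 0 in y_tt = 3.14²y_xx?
Domain of influence: [-3.14, 3.14]. Data at x = 0 spreads outward at speed 3.14.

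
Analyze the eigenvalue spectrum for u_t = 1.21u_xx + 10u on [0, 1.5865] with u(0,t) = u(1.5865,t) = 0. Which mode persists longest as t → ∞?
Eigenvalues: λₙ = 1.21n²π²/1.5865² - 10.
First three modes:
  n=1: λ₁ = 1.21π²/1.5865² - 10 ≈ -5.255
  n=2: λ₂ = 4.84π²/1.5865² - 10 ≈ 8.979
  n=3: λ₃ = 10.89π²/1.5865² - 10 ≈ 32.702
Since 1.21π²/1.5865² ≈ 4.745 < 10, λ₁ < 0.
The n=1 mode grows fastest (−λₙ is largest for n=1) → dominates.
Asymptotic: u ~ c₁ sin(πx/1.5865) e^{5.255t} (exponential growth at rate −λ₁ ≈ 5.255).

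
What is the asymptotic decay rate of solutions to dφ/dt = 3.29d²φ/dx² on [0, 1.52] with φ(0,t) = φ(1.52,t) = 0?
Eigenvalues: λₙ = 3.29n²π²/1.52².
First three modes:
  n=1: λ₁ = 3.29π²/1.52² ≈ 14.054
  n=2: λ₂ = 13.16π²/1.52² ≈ 56.217 (4× faster decay)
  n=3: λ₃ = 29.61π²/1.52² ≈ 126.488 (9× faster decay)
As t → ∞, higher modes decay exponentially faster. The n=1 mode dominates: φ ~ c₁ sin(πx/1.52) e^{-λ₁t}.
Decay rate: λ₁ = 3.29π²/1.52² ≈ 14.054.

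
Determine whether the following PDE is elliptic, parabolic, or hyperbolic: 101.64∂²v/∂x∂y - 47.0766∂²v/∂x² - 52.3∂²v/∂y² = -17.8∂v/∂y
Rewriting in standard form: -47.0766∂²v/∂x² + 101.64∂²v/∂x∂y - 52.3∂²v/∂y² + 17.8∂v/∂y = 0. Coefficients: A = -47.0766, B = 101.64, C = -52.3. B² - 4AC = 482.26488, which is positive, so the equation is hyperbolic.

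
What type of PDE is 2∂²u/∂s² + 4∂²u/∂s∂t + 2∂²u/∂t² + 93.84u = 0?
With A = 2, B = 4, C = 2, the discriminant is 0. This is a parabolic PDE.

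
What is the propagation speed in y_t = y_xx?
Infinite. The heat equation is parabolic, not hyperbolic, so disturbances propagate instantly.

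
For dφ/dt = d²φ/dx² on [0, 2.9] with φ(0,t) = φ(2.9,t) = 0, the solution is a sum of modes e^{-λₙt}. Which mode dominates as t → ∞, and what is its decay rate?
Eigenvalues: λₙ = n²π²/2.9².
First three modes:
  n=1: λ₁ = π²/2.9² ≈ 1.174
  n=2: λ₂ = 4π²/2.9² ≈ 4.694 (4× faster decay)
  n=3: λ₃ = 9π²/2.9² ≈ 10.562 (9× faster decay)
As t → ∞, higher modes decay exponentially faster. The n=1 mode dominates: φ ~ c₁ sin(πx/2.9) e^{-λ₁t}.
Decay rate: λ₁ = π²/2.9² ≈ 1.174.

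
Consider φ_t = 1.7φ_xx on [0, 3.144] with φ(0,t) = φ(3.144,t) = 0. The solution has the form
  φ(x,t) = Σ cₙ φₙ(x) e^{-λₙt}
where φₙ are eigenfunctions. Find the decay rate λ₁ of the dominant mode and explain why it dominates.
Eigenvalues: λₙ = 1.7n²π²/3.144².
First three modes:
  n=1: λ₁ = 1.7π²/3.144² ≈ 1.697
  n=2: λ₂ = 6.8π²/3.144² ≈ 6.79 (4× faster decay)
  n=3: λ₃ = 15.3π²/3.144² ≈ 15.277 (9× faster decay)
As t → ∞, higher modes decay exponentially faster. The n=1 mode dominates: φ ~ c₁ sin(πx/3.144) e^{-λ₁t}.
Decay rate: λ₁ = 1.7π²/3.144² ≈ 1.697.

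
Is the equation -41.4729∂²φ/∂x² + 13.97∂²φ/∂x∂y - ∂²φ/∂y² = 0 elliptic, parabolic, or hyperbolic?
Computing B² - 4AC with A = -41.4729, B = 13.97, C = -1: discriminant = 29.2693 (positive). Answer: hyperbolic.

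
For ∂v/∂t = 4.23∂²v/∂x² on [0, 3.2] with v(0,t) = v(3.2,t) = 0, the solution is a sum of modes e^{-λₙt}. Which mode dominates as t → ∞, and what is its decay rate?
Eigenvalues: λₙ = 4.23n²π²/3.2².
First three modes:
  n=1: λ₁ = 4.23π²/3.2² ≈ 4.077
  n=2: λ₂ = 16.92π²/3.2² ≈ 16.308 (4× faster decay)
  n=3: λ₃ = 38.07π²/3.2² ≈ 36.693 (9× faster decay)
As t → ∞, higher modes decay exponentially faster. The n=1 mode dominates: v ~ c₁ sin(πx/3.2) e^{-λ₁t}.
Decay rate: λ₁ = 4.23π²/3.2² ≈ 4.077.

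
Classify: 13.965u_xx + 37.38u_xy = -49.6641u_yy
Rewriting in standard form: 13.965u_xx + 37.38u_xy + 49.6641u_yy = 0. Elliptic (discriminant = -1376.972226).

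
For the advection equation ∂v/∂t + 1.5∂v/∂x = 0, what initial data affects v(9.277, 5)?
A single point: x = 1.777. The characteristic through (9.277, 5) is x - 1.5t = const, so x = 9.277 - 1.5·5 = 1.777.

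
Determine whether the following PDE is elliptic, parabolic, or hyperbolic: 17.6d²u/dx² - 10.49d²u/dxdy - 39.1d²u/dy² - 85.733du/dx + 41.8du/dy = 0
Coefficients: A = 17.6, B = -10.49, C = -39.1. B² - 4AC = 2862.6801, which is positive, so the equation is hyperbolic.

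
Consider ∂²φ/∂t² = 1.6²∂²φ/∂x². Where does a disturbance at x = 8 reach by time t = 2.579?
Domain of influence: [3.8736, 12.1264]. Data at x = 8 spreads outward at speed 1.6.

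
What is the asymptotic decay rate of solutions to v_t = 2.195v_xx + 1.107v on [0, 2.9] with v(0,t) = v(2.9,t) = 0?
Eigenvalues: λₙ = 2.195n²π²/2.9² - 1.107.
First three modes:
  n=1: λ₁ = 2.195π²/2.9² - 1.107 ≈ 1.469
  n=2: λ₂ = 8.78π²/2.9² - 1.107 ≈ 9.197
  n=3: λ₃ = 19.755π²/2.9² - 1.107 ≈ 22.077
Since 2.195π²/2.9² ≈ 2.576 > 1.107, all λₙ > 0.
The n=1 mode decays slowest → dominates as t → ∞.
Asymptotic: v ~ c₁ sin(πx/2.9) e^{-λ₁t} with decay rate λ₁ ≈ 1.469.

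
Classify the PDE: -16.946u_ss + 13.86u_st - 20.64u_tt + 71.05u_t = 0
A = -16.946, B = 13.86, C = -20.64. Discriminant B² - 4AC = -1206.96216. Since -1206.96216 < 0, elliptic.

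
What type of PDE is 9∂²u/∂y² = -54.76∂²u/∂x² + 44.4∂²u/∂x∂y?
Rewriting in standard form: 54.76∂²u/∂x² - 44.4∂²u/∂x∂y + 9∂²u/∂y² = 0. With A = 54.76, B = -44.4, C = 9, the discriminant is 0. This is a parabolic PDE.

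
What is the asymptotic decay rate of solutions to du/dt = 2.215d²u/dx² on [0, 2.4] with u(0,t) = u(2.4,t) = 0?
Eigenvalues: λₙ = 2.215n²π²/2.4².
First three modes:
  n=1: λ₁ = 2.215π²/2.4² ≈ 3.795
  n=2: λ₂ = 8.86π²/2.4² ≈ 15.181 (4× faster decay)
  n=3: λ₃ = 19.935π²/2.4² ≈ 34.158 (9× faster decay)
As t → ∞, higher modes decay exponentially faster. The n=1 mode dominates: u ~ c₁ sin(πx/2.4) e^{-λ₁t}.
Decay rate: λ₁ = 2.215π²/2.4² ≈ 3.795.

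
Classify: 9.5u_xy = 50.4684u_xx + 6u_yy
Rewriting in standard form: -50.4684u_xx + 9.5u_xy - 6u_yy = 0. Elliptic (discriminant = -1120.9916).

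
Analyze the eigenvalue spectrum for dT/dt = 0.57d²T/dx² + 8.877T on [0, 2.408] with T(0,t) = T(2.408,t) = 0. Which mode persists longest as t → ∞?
Eigenvalues: λₙ = 0.57n²π²/2.408² - 8.877.
First three modes:
  n=1: λ₁ = 0.57π²/2.408² - 8.877 ≈ -7.907
  n=2: λ₂ = 2.28π²/2.408² - 8.877 ≈ -4.996
  n=3: λ₃ = 5.13π²/2.408² - 8.877 ≈ -0.145
Since 0.57π²/2.408² ≈ 0.97 < 8.877, λ₁ < 0.
The n=1 mode grows fastest (−λₙ is largest for n=1) → dominates.
Asymptotic: T ~ c₁ sin(πx/2.408) e^{7.907t} (exponential growth at rate −λ₁ ≈ 7.907).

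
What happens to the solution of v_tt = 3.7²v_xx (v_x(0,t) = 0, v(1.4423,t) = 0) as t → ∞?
v oscillates (no decay). Energy is conserved; the solution oscillates indefinitely as standing waves.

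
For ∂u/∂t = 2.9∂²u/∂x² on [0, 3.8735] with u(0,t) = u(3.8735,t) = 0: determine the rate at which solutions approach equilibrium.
Eigenvalues: λₙ = 2.9n²π²/3.8735².
First three modes:
  n=1: λ₁ = 2.9π²/3.8735² ≈ 1.908
  n=2: λ₂ = 11.6π²/3.8735² ≈ 7.63 (4× faster decay)
  n=3: λ₃ = 26.1π²/3.8735² ≈ 17.169 (9× faster decay)
As t → ∞, higher modes decay exponentially faster. The n=1 mode dominates: u ~ c₁ sin(πx/3.8735) e^{-λ₁t}.
Decay rate: λ₁ = 2.9π²/3.8735² ≈ 1.908.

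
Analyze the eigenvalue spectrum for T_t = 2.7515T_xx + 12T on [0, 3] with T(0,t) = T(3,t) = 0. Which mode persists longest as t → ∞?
Eigenvalues: λₙ = 2.7515n²π²/3² - 12.
First three modes:
  n=1: λ₁ = 2.7515π²/3² - 12 ≈ -8.983
  n=2: λ₂ = 11.006π²/3² - 12 ≈ 0.069
  n=3: λ₃ = 24.7635π²/3² - 12 ≈ 15.156
Since 2.7515π²/3² ≈ 3.017 < 12, λ₁ < 0.
The n=1 mode grows fastest (−λₙ is largest for n=1) → dominates.
Asymptotic: T ~ c₁ sin(πx/3) e^{8.983t} (exponential growth at rate −λ₁ ≈ 8.983).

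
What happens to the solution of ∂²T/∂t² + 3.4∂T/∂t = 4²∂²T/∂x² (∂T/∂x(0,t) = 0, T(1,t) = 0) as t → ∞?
T → 0. Damping (γ=3.4) dissipates energy; oscillations decay exponentially.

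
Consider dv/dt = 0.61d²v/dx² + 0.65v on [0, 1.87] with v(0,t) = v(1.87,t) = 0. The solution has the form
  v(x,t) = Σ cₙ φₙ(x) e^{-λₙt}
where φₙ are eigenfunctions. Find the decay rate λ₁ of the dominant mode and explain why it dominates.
Eigenvalues: λₙ = 0.61n²π²/1.87² - 0.65.
First three modes:
  n=1: λ₁ = 0.61π²/1.87² - 0.65 ≈ 1.072
  n=2: λ₂ = 2.44π²/1.87² - 0.65 ≈ 6.237
  n=3: λ₃ = 5.49π²/1.87² - 0.65 ≈ 14.845
Since 0.61π²/1.87² ≈ 1.722 > 0.65, all λₙ > 0.
The n=1 mode decays slowest → dominates as t → ∞.
Asymptotic: v ~ c₁ sin(πx/1.87) e^{-λ₁t} with decay rate λ₁ ≈ 1.072.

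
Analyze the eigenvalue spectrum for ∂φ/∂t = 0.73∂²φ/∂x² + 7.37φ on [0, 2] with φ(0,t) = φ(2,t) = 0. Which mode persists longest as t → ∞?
Eigenvalues: λₙ = 0.73n²π²/2² - 7.37.
First three modes:
  n=1: λ₁ = 0.73π²/2² - 7.37 ≈ -5.569
  n=2: λ₂ = 2.92π²/2² - 7.37 ≈ -0.165
  n=3: λ₃ = 6.57π²/2² - 7.37 ≈ 8.841
Since 0.73π²/2² ≈ 1.801 < 7.37, λ₁ < 0.
The n=1 mode grows fastest (−λₙ is largest for n=1) → dominates.
Asymptotic: φ ~ c₁ sin(πx/2) e^{5.569t} (exponential growth at rate −λ₁ ≈ 5.569).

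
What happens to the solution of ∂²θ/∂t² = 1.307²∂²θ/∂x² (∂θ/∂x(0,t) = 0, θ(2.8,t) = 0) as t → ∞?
θ oscillates (no decay). Energy is conserved; the solution oscillates indefinitely as standing waves.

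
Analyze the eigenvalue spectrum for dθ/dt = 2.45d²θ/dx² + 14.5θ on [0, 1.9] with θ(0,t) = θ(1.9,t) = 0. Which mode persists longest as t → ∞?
Eigenvalues: λₙ = 2.45n²π²/1.9² - 14.5.
First three modes:
  n=1: λ₁ = 2.45π²/1.9² - 14.5 ≈ -7.802
  n=2: λ₂ = 9.8π²/1.9² - 14.5 ≈ 12.293
  n=3: λ₃ = 22.05π²/1.9² - 14.5 ≈ 45.784
Since 2.45π²/1.9² ≈ 6.698 < 14.5, λ₁ < 0.
The n=1 mode grows fastest (−λₙ is largest for n=1) → dominates.
Asymptotic: θ ~ c₁ sin(πx/1.9) e^{7.802t} (exponential growth at rate −λ₁ ≈ 7.802).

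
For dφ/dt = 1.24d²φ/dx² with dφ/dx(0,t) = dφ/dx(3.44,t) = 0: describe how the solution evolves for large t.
φ → constant (steady state). Heat is conserved (no flux at boundaries); solution approaches the spatial average.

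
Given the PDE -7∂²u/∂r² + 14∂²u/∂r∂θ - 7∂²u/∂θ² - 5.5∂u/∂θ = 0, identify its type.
The second-order coefficients are A = -7, B = 14, C = -7. Since B² - 4AC = 0 = 0, this is a parabolic PDE.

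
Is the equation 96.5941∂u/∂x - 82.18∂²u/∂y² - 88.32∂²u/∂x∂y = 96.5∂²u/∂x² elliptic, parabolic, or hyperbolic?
Rewriting in standard form: -96.5∂²u/∂x² - 88.32∂²u/∂x∂y - 82.18∂²u/∂y² + 96.5941∂u/∂x = 0. Computing B² - 4AC with A = -96.5, B = -88.32, C = -82.18: discriminant = -23921.0576 (negative). Answer: elliptic.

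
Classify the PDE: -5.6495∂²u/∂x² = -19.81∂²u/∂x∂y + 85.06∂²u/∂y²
Rewriting in standard form: -5.6495∂²u/∂x² + 19.81∂²u/∂x∂y - 85.06∂²u/∂y² = 0. A = -5.6495, B = 19.81, C = -85.06. Discriminant B² - 4AC = -1529.74978. Since -1529.74978 < 0, elliptic.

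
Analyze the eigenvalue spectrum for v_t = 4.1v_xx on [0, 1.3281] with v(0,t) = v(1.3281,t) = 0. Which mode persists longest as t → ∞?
Eigenvalues: λₙ = 4.1n²π²/1.3281².
First three modes:
  n=1: λ₁ = 4.1π²/1.3281² ≈ 22.942
  n=2: λ₂ = 16.4π²/1.3281² ≈ 91.766 (4× faster decay)
  n=3: λ₃ = 36.9π²/1.3281² ≈ 206.474 (9× faster decay)
As t → ∞, higher modes decay exponentially faster. The n=1 mode dominates: v ~ c₁ sin(πx/1.3281) e^{-λ₁t}.
Decay rate: λ₁ = 4.1π²/1.3281² ≈ 22.942.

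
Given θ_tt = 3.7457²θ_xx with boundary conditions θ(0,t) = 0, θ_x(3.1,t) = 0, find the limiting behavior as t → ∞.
θ oscillates (no decay). Energy is conserved; the solution oscillates indefinitely as standing waves.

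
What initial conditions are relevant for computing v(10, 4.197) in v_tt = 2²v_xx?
Domain of dependence: [1.606, 18.394]. Signals travel at speed 2, so data within |x - 10| ≤ 2·4.197 = 8.394 can reach the point.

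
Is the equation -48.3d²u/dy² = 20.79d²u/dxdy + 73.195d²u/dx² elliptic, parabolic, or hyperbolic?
Rewriting in standard form: -73.195d²u/dx² - 20.79d²u/dxdy - 48.3d²u/dy² = 0. Computing B² - 4AC with A = -73.195, B = -20.79, C = -48.3: discriminant = -13709.0499 (negative). Answer: elliptic.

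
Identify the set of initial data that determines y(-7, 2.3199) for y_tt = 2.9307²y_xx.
Domain of dependence: [-13.79893093, -0.20106907]. Signals travel at speed 2.9307, so data within |x - -7| ≤ 2.9307·2.3199 = 6.79893093 can reach the point.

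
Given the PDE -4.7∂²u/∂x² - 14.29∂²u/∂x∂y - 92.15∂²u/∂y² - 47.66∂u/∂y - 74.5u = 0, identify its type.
The second-order coefficients are A = -4.7, B = -14.29, C = -92.15. Since B² - 4AC = -1528.2159 < 0, this is an elliptic PDE.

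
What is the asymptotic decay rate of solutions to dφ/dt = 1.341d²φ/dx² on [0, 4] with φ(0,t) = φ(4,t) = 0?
Eigenvalues: λₙ = 1.341n²π²/4².
First three modes:
  n=1: λ₁ = 1.341π²/4² ≈ 0.827
  n=2: λ₂ = 5.364π²/4² ≈ 3.309 (4× faster decay)
  n=3: λ₃ = 12.069π²/4² ≈ 7.445 (9× faster decay)
As t → ∞, higher modes decay exponentially faster. The n=1 mode dominates: φ ~ c₁ sin(πx/4) e^{-λ₁t}.
Decay rate: λ₁ = 1.341π²/4² ≈ 0.827.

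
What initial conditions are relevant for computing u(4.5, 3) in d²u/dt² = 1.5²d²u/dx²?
Domain of dependence: [0, 9]. Signals travel at speed 1.5, so data within |x - 4.5| ≤ 1.5·3 = 4.5 can reach the point.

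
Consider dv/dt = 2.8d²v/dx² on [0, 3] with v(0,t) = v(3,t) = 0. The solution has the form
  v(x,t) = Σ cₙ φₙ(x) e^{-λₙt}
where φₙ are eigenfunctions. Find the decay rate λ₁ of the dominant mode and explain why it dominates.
Eigenvalues: λₙ = 2.8n²π²/3².
First three modes:
  n=1: λ₁ = 2.8π²/3² ≈ 3.071
  n=2: λ₂ = 11.2π²/3² ≈ 12.282 (4× faster decay)
  n=3: λ₃ = 25.2π²/3² ≈ 27.635 (9× faster decay)
As t → ∞, higher modes decay exponentially faster. The n=1 mode dominates: v ~ c₁ sin(πx/3) e^{-λ₁t}.
Decay rate: λ₁ = 2.8π²/3² ≈ 3.071.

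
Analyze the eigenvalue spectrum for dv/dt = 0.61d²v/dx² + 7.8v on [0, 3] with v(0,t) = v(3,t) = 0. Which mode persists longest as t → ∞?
Eigenvalues: λₙ = 0.61n²π²/3² - 7.8.
First three modes:
  n=1: λ₁ = 0.61π²/3² - 7.8 ≈ -7.131
  n=2: λ₂ = 2.44π²/3² - 7.8 ≈ -5.124
  n=3: λ₃ = 5.49π²/3² - 7.8 ≈ -1.78
Since 0.61π²/3² ≈ 0.669 < 7.8, λ₁ < 0.
The n=1 mode grows fastest (−λₙ is largest for n=1) → dominates.
Asymptotic: v ~ c₁ sin(πx/3) e^{7.131t} (exponential growth at rate −λ₁ ≈ 7.131).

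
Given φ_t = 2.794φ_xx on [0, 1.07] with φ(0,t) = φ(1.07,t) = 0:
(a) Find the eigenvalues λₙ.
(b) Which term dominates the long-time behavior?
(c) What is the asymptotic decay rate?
Eigenvalues: λₙ = 2.794n²π²/1.07².
First three modes:
  n=1: λ₁ = 2.794π²/1.07² ≈ 24.086
  n=2: λ₂ = 11.176π²/1.07² ≈ 96.343 (4× faster decay)
  n=3: λ₃ = 25.146π²/1.07² ≈ 216.771 (9× faster decay)
As t → ∞, higher modes decay exponentially faster. The n=1 mode dominates: φ ~ c₁ sin(πx/1.07) e^{-λ₁t}.
Decay rate: λ₁ = 2.794π²/1.07² ≈ 24.086.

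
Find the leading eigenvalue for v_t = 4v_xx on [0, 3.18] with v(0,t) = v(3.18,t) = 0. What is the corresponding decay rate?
Eigenvalues: λₙ = 4n²π²/3.18².
First three modes:
  n=1: λ₁ = 4π²/3.18² ≈ 3.904
  n=2: λ₂ = 16π²/3.18² ≈ 15.616 (4× faster decay)
  n=3: λ₃ = 36π²/3.18² ≈ 35.136 (9× faster decay)
As t → ∞, higher modes decay exponentially faster. The n=1 mode dominates: v ~ c₁ sin(πx/3.18) e^{-λ₁t}.
Decay rate: λ₁ = 4π²/3.18² ≈ 3.904.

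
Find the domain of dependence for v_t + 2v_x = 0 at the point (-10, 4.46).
A single point: x = -18.92. The characteristic through (-10, 4.46) is x - 2t = const, so x = -10 - 2·4.46 = -18.92.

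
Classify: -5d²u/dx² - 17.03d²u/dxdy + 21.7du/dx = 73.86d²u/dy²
Rewriting in standard form: -5d²u/dx² - 17.03d²u/dxdy - 73.86d²u/dy² + 21.7du/dx = 0. Elliptic (discriminant = -1187.1791).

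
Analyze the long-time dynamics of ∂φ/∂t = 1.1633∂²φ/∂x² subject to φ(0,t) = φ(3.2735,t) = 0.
Long-time behavior: φ → 0. Heat diffuses out through both boundaries.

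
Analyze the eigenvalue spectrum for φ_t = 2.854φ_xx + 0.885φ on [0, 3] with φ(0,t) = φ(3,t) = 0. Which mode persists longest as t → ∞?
Eigenvalues: λₙ = 2.854n²π²/3² - 0.885.
First three modes:
  n=1: λ₁ = 2.854π²/3² - 0.885 ≈ 2.245
  n=2: λ₂ = 11.416π²/3² - 0.885 ≈ 11.634
  n=3: λ₃ = 25.686π²/3² - 0.885 ≈ 27.283
Since 2.854π²/3² ≈ 3.13 > 0.885, all λₙ > 0.
The n=1 mode decays slowest → dominates as t → ∞.
Asymptotic: φ ~ c₁ sin(πx/3) e^{-λ₁t} with decay rate λ₁ ≈ 2.245.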